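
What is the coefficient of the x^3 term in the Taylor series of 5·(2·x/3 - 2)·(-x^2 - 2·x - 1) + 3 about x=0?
Expand to order 3: 5·(2·x/3 - 2)·(-x^2 - 2·x - 1) + 3 = -10·x^3/3 + 10·x^2/3 + 50·x/3 + 13 + O(x^4).
The coefficient of x^3 is -10/3.

Final answer: -10/3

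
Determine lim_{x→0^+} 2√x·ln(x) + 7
The product is a 0·∞ indeterminate form at x → 0⁺.
Rewrite the product as 2·ln(x) / x^(-1/2) and apply L'Hôpital, or use the standard hierarchy x^(-1/2) ≫ |ln x| as x → 0⁺.
The indeterminate product → 0, so the limit = 7.

Final answer: 7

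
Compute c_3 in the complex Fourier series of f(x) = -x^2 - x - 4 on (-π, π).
Compute the real Fourier coefficients first: a_3 = 4/9, b_3 = -2/3.
Then c_3 = (a_3 − i·b_3)/2 = 2/9 + i/3.

Final answer: 2/9 + i/3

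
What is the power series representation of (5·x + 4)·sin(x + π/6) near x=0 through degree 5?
x^5·(√(3)/60 + 5/48) + x^4·(1/12 - 5·√(3)/12) + x^3·(-5/4 - √(3)/3) + x^2·(-1 + 5·√(3)/2) + x·(5/2 + 2·√(3)) + 2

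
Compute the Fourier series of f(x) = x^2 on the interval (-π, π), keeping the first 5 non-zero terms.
-4·cos(x) + cos(2·x) - 4·cos(3·x)/9 + cos(4·x)/4 + π^2/3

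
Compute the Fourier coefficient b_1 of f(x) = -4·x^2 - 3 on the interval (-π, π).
b_1 = (1/π) ∫_{-π}^{π} f(x)·sin(1x) dx.
Evaluate the integral (use parity and integration by parts as needed): b_1 = 0.

Final answer: 0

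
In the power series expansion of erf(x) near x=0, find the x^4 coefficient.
Expand to order 4: erf(x) = -2·x^3/(3·√(π)) + 2·x/√(π) + O(x^5).
The coefficient of x^4 is 0.

Final answer: 0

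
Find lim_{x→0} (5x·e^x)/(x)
Both numerator and denominator → 0 as x → 0; this is a 0/0 indeterminate form.
Expand each to leading order near x = 0: numerator ~ 5·x, denominator ~ x.
The limit of the ratio is 5.

Final answer: 5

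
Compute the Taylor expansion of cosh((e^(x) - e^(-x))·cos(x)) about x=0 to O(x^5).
-2·x^4/3 + 2·x^2 + 1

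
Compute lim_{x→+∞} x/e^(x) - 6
The quotient is an ∞/∞ indeterminate form as x → +∞.
The exponential denominator e^(x) dominates the polynomial numerator (e^x ≫ x as x → ∞), so the quotient → 0.
Adding the constant: 0 - 6 = -6. Limit = -6.

Final answer: -6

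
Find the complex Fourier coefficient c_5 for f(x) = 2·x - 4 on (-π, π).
Compute the real Fourier coefficients first: a_5 = 0, b_5 = 4/5.
Then c_5 = (a_5 − i·b_5)/2 = -2·i/5.

Final answer: -2·i/5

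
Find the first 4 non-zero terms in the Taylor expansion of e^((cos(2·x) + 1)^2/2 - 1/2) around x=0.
-1148·x^6·e^(3/2)/45 + 34·x^4·e^(3/2)/3 - 4·x^2·e^(3/2) + e^(3/2)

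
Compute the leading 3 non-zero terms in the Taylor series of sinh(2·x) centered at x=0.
4·x^5/15 + 4·x^3/3 + 2·x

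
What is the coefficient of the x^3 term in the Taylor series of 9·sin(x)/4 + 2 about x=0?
Expand to order 3: 9·sin(x)/4 + 2 = -3·x^3/8 + 9·x/4 + 2 + O(x^4).
The coefficient of x^3 is -3/8.

Final answer: -3/8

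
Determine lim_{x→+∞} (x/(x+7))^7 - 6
As x → +∞: x/(x+7) = 1/(1 + 7/x) → 1, and the 7th power of a limit-1 base also → 1; with the additive constant, 1 - 6 = -5.
Limit = -5.

Final answer: -5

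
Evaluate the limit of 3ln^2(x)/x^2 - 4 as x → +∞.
The quotient is an ∞/∞ indeterminate form as x → +∞.
The polynomial denominator x^2 dominates the logarithmic numerator (any positive power of x ≫ ln^2(x) as x → ∞), so the quotient → 0.
Adding the constant: 0 - 4 = -4. Limit = -4.

Final answer: -4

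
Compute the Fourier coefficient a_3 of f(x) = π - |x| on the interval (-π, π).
a_3 = (1/π) ∫_{-π}^{π} f(x)·cos(3x) dx.
Evaluate the integral (use parity and integration by parts as needed): a_3 = 4/(9·π).

Final answer: 4/(9·π)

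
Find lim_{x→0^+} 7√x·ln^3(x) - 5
The product is a 0·∞ indeterminate form at x → 0⁺.
Rewrite the product as 7·ln^3(x) / x^(-1/2) and apply L'Hôpital, or use the standard hierarchy x^(-1/2) ≫ |ln x|^3 as x → 0⁺.
The indeterminate product → 0, so the limit = -5.

Final answer: -5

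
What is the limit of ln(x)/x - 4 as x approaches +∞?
The quotient is an ∞/∞ indeterminate form as x → +∞.
The polynomial denominator x dominates the logarithmic numerator (any positive power of x ≫ ln(x) as x → ∞), so the quotient → 0.
Adding the constant: 0 - 4 = -4. Limit = -4.

Final answer: -4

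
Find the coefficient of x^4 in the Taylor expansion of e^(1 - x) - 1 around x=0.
Expand to order 4: e^(1 - x) - 1 = e·x^4/24 - e·x^3/6 + e·x^2/2 - e·x - 1 + e + O(x^5).
The coefficient of x^4 is e/24.

Final answer: e/24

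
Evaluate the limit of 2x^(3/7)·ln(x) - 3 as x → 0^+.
The product is a 0·∞ indeterminate form at x → 0⁺.
Rewrite the product as 2·ln(x) / x^(-3/7) and apply L'Hôpital, or use the standard hierarchy x^(-3/7) ≫ |ln x| as x → 0⁺.
The indeterminate product → 0, so the limit = -3.

Final answer: -3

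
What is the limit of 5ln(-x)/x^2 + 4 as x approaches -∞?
The quotient is an ∞/∞ indeterminate form as x → -∞.
Compare growth rates of the dominant terms (exponentials ≫ polynomials ≫ logarithms), or apply L'Hôpital's rule; the quotient → 0.
Adding the constant: 0 + 4 = 4. Limit = 4.

Final answer: 4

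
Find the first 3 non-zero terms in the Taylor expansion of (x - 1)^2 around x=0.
x^2 - 2·x + 1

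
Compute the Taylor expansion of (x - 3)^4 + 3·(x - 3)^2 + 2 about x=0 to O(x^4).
-12·x^3 + 57·x^2 - 126·x + 110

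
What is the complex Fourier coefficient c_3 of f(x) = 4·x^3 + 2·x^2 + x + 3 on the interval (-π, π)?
Compute the real Fourier coefficients first: a_3 = -8/9, b_3 = -10/9 + 8·π^2/3.
Then c_3 = (a_3 − i·b_3)/2 = -4/9 - 4·i·π^2/3 + 5·i/9.

Final answer: -4/9 - 4·i·π^2/3 + 5·i/9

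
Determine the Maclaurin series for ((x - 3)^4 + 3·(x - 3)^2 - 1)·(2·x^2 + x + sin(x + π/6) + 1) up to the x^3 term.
x^3·(-363/2 + 235·√(3)/12) + x^2·(587/4 - 63·√(3)) + x·(-82 + 107·√(3)/2) + 321/2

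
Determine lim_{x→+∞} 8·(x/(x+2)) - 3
Evaluate the dominant behaviour as x → +∞; each term tends to a finite value or vanishes.
Limit = 5.

Final answer: 5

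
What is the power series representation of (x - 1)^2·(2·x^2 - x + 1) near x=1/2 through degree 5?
1/4 - 3·(x - 1/2)/4 + (x - 1/2)^2/2 - (x - 1/2)^3 + 2·(x - 1/2)^4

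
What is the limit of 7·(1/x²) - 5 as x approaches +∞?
Evaluate the dominant behaviour as x → +∞; each term tends to a finite value or vanishes.
Limit = -5.

Final answer: -5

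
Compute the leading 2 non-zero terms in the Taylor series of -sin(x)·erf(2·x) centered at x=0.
6·x^4/√(π) - 4·x^2/√(π)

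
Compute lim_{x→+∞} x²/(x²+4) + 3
Evaluate the dominant behaviour as x → +∞; each term tends to a finite value or vanishes.
Limit = 4.

Final answer: 4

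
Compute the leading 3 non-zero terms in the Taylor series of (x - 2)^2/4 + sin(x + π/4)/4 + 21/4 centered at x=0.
x^2·(1/4 - √(2)/16) + x·(-1 + √(2)/8) + √(2)/8 + 25/4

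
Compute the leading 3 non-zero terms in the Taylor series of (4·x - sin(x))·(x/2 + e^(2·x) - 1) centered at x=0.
53·x^4/12 + 6·x^3 + 15·x^2/2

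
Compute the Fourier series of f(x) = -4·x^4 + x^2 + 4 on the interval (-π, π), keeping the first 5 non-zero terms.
(-196 + 32·π^2)·cos(x) + (13 - 8·π^2)·cos(2·x) + (-76/27 + 32·π^2/9)·cos(3·x) + (1 - 2·π^2)·cos(4·x) - 4·π^4/5 + π^2/3 + 4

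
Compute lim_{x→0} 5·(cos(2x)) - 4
Direct substitution at x = 0 gives 1.

Final answer: 1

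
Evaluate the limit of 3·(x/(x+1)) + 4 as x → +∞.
Evaluate the dominant behaviour as x → +∞; each term tends to a finite value or vanishes.
Limit = 7.

Final answer: 7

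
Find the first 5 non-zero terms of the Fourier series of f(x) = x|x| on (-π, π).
(-8 + 2·π^2)·sin(x)/π - π·sin(2·x) + (-8 + 18·π^2)·sin(3·x)/(27·π) - π·sin(4·x)/2 + (-8 + 50·π^2)·sin(5·x)/(125·π)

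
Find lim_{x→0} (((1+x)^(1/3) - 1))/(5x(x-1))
Both numerator and denominator → 0 as x → 0; this is a 0/0 indeterminate form.
Expand each to leading order near x = 0: numerator ~ x/3, denominator ~ -5·x.
The limit of the ratio is -1/15.

Final answer: -1/15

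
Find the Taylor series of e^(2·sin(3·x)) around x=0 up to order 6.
-972·x^6/5 - 1863·x^5/20 + 27·x^3 + 18·x^2 + 6·x + 1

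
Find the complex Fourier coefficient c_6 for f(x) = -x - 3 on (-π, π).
Compute the real Fourier coefficients first: a_6 = 0, b_6 = 1/3.
Then c_6 = (a_6 − i·b_6)/2 = -i/6.

Final answer: -i/6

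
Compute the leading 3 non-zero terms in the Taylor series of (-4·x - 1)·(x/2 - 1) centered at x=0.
-2·x^2 + 7·x/2 + 1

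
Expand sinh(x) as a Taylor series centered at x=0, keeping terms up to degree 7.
x^7/5040 + x^5/120 + x^3/6 + x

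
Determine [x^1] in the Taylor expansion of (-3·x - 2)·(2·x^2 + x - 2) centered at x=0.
Expand to order 1: (-3·x - 2)·(2·x^2 + x - 2) = 4·x + 4 + O(x^2).
The coefficient of x^1 is 4.

Final answer: 4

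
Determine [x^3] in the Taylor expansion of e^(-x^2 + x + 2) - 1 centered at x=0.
Expand to order 3: e^(-x^2 + x + 2) - 1 = -5·x^3·e^(2)/6 - x^2·e^(2)/2 + x·e^(2) - 1 + e^(2) + O(x^4).
The coefficient of x^3 is -5·e^(2)/6.

Final answer: -5·e^(2)/6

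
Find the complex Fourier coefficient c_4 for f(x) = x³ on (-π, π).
Compute the real Fourier coefficients first: a_4 = 0, b_4 = 3/16 - π^2/2.
Then c_4 = (a_4 − i·b_4)/2 = -3·i/32 + i·π^2/4.

Final answer: -3·i/32 + i·π^2/4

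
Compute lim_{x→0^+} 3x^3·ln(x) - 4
The product is a 0·∞ indeterminate form at x → 0⁺.
Rewrite the product as 3·ln(x) / x^(-3) and apply L'Hôpital, or use the standard hierarchy x^(-3) ≫ |ln x| as x → 0⁺.
The indeterminate product → 0, so the limit = -4.

Final answer: -4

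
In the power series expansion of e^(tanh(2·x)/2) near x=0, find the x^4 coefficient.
Expand to order 4: e^(tanh(2·x)/2) = -31·x^4/24 - 7·x^3/6 + x^2/2 + x + 1 + O(x^5).
The coefficient of x^4 is -31/24.

Final answer: -31/24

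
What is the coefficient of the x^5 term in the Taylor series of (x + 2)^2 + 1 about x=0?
Expand to order 5: (x + 2)^2 + 1 = x^2 + 4·x + 5 + O(x^6).
The coefficient of x^5 is 0.

Final answer: 0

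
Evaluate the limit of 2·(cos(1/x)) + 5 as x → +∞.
Evaluate the dominant behaviour as x → +∞; each term tends to a finite value or vanishes.
Limit = 7.

Final answer: 7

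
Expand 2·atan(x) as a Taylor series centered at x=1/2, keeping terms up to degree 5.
2·atan(1/2) + 8·(x - 1/2)/5 - 16·(x - 1/2)^2/25 - 32·(x - 1/2)^3/375 + 192·(x - 1/2)^4/625 - 2432·(x - 1/2)^5/15625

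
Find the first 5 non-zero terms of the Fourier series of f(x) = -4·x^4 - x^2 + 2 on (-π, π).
(-188 + 32·π^2)·cos(x) + (11 - 8·π^2)·cos(2·x) + (-52/27 + 32·π^2/9)·cos(3·x) + (1/2 - 2·π^2)·cos(4·x) - 4·π^4/5 - π^2/3 + 2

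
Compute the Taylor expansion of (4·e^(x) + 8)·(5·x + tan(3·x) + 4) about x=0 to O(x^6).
6124·x^5/15 + 42·x^4 + 380·x^3/3 + 40·x^2 + 112·x + 48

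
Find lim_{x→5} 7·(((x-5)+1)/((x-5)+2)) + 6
Direct substitution at x = 5 gives 19/2.

Final answer: 19/2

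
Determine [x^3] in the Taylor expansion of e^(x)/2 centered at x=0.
Expand to order 3: e^(x)/2 = x^3/12 + x^2/4 + x/2 + 1/2 + O(x^4).
The coefficient of x^3 is 1/12.

Final answer: 1/12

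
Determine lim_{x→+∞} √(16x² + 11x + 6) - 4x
As x → +∞: multiply by the conjugate to get (11x+6)/(√(16x²+11x+6)+4x); the denominator ~ 8x, so the limit is 11/8.
Limit = 11/8.

Final answer: 11/8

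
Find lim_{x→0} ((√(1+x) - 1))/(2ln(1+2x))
Both numerator and denominator → 0 as x → 0; this is a 0/0 indeterminate form.
Expand each to leading order near x = 0: numerator ~ x/2, denominator ~ 4·x.
The limit of the ratio is 1/8.

Final answer: 1/8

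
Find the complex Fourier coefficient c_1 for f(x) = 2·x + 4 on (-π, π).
Compute the real Fourier coefficients first: a_1 = 0, b_1 = 4.
Then c_1 = (a_1 − i·b_1)/2 = -2·i.

Final answer: -2·i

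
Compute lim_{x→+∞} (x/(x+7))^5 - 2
As x → +∞: x/(x+7) = 1/(1 + 7/x) → 1, and the 5th power of a limit-1 base also → 1; with the additive constant, 1 - 2 = -1.
Limit = -1.

Final answer: -1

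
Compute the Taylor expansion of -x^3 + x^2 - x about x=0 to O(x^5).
-x^3 + x^2 - x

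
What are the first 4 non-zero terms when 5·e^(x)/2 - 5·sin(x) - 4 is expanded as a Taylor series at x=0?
5·x^3/4 + 5·x^2/4 - 5·x/2 - 3/2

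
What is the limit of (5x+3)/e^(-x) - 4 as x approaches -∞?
The quotient is an ∞/∞ indeterminate form as x → -∞.
Compare growth rates of the dominant terms (exponentials ≫ polynomials ≫ logarithms), or apply L'Hôpital's rule; the quotient → 0.
Adding the constant: 0 - 4 = -4. Limit = -4.

Final answer: -4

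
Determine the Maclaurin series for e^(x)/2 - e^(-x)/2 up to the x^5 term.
x^5/120 + x^3/6 + x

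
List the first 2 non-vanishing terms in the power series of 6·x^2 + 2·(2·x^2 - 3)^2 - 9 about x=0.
9 - 18·x^2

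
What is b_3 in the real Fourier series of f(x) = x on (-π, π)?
b_3 = (1/π) ∫_{-π}^{π} f(x)·sin(3x) dx.
Evaluate the integral (use parity and integration by parts as needed): b_3 = 2/3.

Final answer: 2/3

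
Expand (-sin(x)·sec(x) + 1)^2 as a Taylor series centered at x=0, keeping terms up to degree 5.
-4·x^5/15 + 2·x^4/3 - 2·x^3/3 + x^2 - 2·x + 1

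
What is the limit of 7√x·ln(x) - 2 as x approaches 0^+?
The product is a 0·∞ indeterminate form at x → 0⁺.
Rewrite the product as 7·ln(x) / x^(-1/2) and apply L'Hôpital, or use the standard hierarchy x^(-1/2) ≫ |ln x| as x → 0⁺.
The indeterminate product → 0, so the limit = -2.

Final answer: -2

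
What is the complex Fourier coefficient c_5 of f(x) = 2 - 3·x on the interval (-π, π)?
Compute the real Fourier coefficients first: a_5 = 0, b_5 = -6/5.
Then c_5 = (a_5 − i·b_5)/2 = 3·i/5.

Final answer: 3·i/5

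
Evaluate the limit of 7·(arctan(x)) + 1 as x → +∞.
Evaluate the dominant behaviour as x → +∞; each term tends to a finite value or vanishes.
Limit = 1 + 7·π/2.

Final answer: 1 + 7·π/2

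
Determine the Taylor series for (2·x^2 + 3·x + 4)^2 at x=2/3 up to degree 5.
3844/81 + 2108·(x - 2/3)/27 + 179·(x - 2/3)^2/3 + 68·(x - 2/3)^3/3 + 4·(x - 2/3)^4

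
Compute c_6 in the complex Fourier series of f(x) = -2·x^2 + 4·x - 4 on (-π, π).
Compute the real Fourier coefficients first: a_6 = -2/9, b_6 = -4/3.
Then c_6 = (a_6 − i·b_6)/2 = -1/9 + 2·i/3.

Final answer: -1/9 + 2·i/3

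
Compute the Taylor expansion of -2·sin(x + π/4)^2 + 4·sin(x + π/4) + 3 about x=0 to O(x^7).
-√(2)·x^6/360 + x^5·(-4/15 + √(2)/60) + √(2)·x^4/12 + x^3·(4/3 - √(2)/3) - √(2)·x^2 + x·(-2 + 2·√(2)) + 2 + 2·√(2)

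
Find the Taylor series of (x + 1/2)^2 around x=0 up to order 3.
x^2 + x + 1/4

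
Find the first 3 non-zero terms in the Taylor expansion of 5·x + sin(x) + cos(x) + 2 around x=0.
-x^2/2 + 6·x + 3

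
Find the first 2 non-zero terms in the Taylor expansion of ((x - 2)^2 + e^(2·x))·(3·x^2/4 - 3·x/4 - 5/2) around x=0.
5·x/4 - 25/2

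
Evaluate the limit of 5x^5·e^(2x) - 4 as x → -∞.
The product is a 0·∞ indeterminate form at x → -∞.
Rewrite the product as 5x^5 / e^(-2x) (an ∞/∞ form) and apply L'Hôpital, or use the standard hierarchy e^(2|x|) ≫ |x^5| as x → -∞.
The indeterminate product → 0, so the limit = -4.

Final answer: -4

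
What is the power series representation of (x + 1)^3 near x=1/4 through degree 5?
125/64 + 75·(x - 1/4)/16 + 15·(x - 1/4)^2/4 + (x - 1/4)^3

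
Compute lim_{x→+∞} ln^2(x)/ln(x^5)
This is an ∞/∞ indeterminate form as x → +∞.
Write ln(x^5) = 5·ln(x), reducing the quotient to ln(x)/5 → ∞.
Limit = ∞.

Final answer: ∞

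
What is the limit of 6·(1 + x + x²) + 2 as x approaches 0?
Direct substitution at x = 0 gives 8.

Final answer: 8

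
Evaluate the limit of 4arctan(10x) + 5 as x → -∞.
Evaluate the dominant behaviour as x → -∞; each term tends to a finite value or vanishes.
Limit = 5 - 2·π.

Final answer: 5 - 2·π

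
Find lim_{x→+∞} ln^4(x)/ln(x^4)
This is an ∞/∞ indeterminate form as x → +∞.
Write ln(x^4) = 4·ln(x), reducing the quotient to ln^3(x)/4 → ∞.
Limit = ∞.

Final answer: ∞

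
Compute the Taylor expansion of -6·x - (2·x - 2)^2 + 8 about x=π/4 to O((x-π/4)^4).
-π^2/4 + π/2 + 4 + (2 - 2·π)·(x - π/4) - 4·(x - π/4)^2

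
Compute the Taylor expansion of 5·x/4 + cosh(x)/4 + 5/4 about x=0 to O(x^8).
x^6/2880 + x^4/96 + x^2/8 + 5·x/4 + 3/2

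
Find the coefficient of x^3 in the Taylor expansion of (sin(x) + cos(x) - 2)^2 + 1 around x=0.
Expand to order 3: (sin(x) + cos(x) - 2)^2 + 1 = -2·x^3/3 + 2·x^2 - 2·x + 2 + O(x^4).
The coefficient of x^3 is -2/3.

Final answer: -2/3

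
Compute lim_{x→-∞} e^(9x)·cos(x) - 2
Evaluate the dominant behaviour as x → -∞; each term tends to a finite value or vanishes.
Limit = -2.

Final answer: -2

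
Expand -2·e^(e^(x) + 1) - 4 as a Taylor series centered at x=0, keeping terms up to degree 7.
-877·x^7·e^(2)/2520 - 203·x^6·e^(2)/360 - 13·x^5·e^(2)/15 - 5·x^4·e^(2)/4 - 5·x^3·e^(2)/3 - 2·x^2·e^(2) - 2·x·e^(2) - 2·e^(2) - 4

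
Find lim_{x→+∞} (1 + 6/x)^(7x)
As x → +∞: write (1 + 6/x)^(7x) = ((1 + 6/x)^x)^7 → (e^6)^7 = e^42.
Limit = e^(42).

Final answer: e^(42)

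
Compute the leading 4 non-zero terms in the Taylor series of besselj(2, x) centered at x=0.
-x^8/184320 + x^6/3072 - x^4/96 + x^2/8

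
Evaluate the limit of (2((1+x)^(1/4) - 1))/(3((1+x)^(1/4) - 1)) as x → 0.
Both numerator and denominator → 0 as x → 0; this is a 0/0 indeterminate form.
Expand each to leading order near x = 0: numerator ~ x/2, denominator ~ 3·x/4.
The limit of the ratio is 2/3.

Final answer: 2/3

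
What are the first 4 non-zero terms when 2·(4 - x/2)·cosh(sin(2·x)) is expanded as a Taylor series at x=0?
-2·x^3 + 16·x^2 - x + 8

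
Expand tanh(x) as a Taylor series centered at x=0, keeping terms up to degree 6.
2·x^5/15 - x^3/3 + x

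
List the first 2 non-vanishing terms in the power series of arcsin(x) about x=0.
x^3/6 + x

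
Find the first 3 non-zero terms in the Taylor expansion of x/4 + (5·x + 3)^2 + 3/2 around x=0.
25·x^2 + 121·x/4 + 21/2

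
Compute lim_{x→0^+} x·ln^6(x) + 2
The product is a 0·∞ indeterminate form at x → 0⁺.
Rewrite the product as ln^6(x) / x^(-1) and apply L'Hôpital, or use the standard hierarchy x^(-1) ≫ |ln x|^6 as x → 0⁺.
The indeterminate product → 0, so the limit = 2.

Final answer: 2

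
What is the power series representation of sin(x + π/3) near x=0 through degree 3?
-x^3/12 - √(3)·x^2/4 + x/2 + √(3)/2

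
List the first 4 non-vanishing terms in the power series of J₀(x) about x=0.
-x^6/2304 + x^4/64 - x^2/4 + 1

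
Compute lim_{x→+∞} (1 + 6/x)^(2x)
As x → +∞: write (1 + 6/x)^(2x) = ((1 + 6/x)^x)^2 → (e^6)^2 = e^12.
Limit = e^(12).

Final answer: e^(12)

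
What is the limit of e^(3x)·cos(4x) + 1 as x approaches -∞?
Evaluate the dominant behaviour as x → -∞; each term tends to a finite value or vanishes.
Limit = 1.

Final answer: 1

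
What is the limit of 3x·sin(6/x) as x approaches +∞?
As x → +∞: let u = 6/x → 0⁺; then 3·x·sin(6/x) = 3·6·sin(u)/u → 3·6·1 = 18.
Limit = 18.

Final answer: 18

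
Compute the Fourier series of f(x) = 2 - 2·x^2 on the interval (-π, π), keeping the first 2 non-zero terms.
8·cos(x) - 2·π^2/3 + 2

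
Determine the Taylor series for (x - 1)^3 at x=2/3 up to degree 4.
-1/27 + (x - 2/3)/3 - (x - 2/3)^2 + (x - 2/3)^3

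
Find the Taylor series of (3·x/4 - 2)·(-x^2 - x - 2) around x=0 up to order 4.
-3·x^3/4 + 5·x^2/4 + x/2 + 4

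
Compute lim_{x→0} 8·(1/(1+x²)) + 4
Direct substitution at x = 0 gives 12.

Final answer: 12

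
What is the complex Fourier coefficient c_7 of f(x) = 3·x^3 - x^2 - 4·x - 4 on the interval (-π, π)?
Compute the real Fourier coefficients first: a_7 = 4/49, b_7 = -428/343 + 6·π^2/7.
Then c_7 = (a_7 − i·b_7)/2 = 2/49 - 3·i·π^2/7 + 214·i/343.

Final answer: 2/49 - 3·i·π^2/7 + 214·i/343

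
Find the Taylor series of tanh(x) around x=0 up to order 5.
2·x^5/15 - x^3/3 + x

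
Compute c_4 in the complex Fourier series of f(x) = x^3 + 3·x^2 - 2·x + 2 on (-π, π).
Compute the real Fourier coefficients first: a_4 = 3/4, b_4 = 19/16 - π^2/2.
Then c_4 = (a_4 − i·b_4)/2 = 3/8 - 19·i/32 + i·π^2/4.

Final answer: 3/8 - 19·i/32 + i·π^2/4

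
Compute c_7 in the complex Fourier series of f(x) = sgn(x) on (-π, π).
Compute the real Fourier coefficients first: a_7 = 0, b_7 = 4/(7·π).
Then c_7 = (a_7 − i·b_7)/2 = -2·i/(7·π).

Final answer: -2·i/(7·π)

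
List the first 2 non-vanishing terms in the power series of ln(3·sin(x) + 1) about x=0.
-9·x^2/2 + 3·x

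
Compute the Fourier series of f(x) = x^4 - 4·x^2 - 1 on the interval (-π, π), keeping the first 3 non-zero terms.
(64 - 8·π^2)·cos(x) + (-7 + 2·π^2)·cos(2·x) - 4·π^2/3 - 1 + π^4/5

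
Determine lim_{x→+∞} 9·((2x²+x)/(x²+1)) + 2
Evaluate the dominant behaviour as x → +∞; each term tends to a finite value or vanishes.
Limit = 20.

Final answer: 20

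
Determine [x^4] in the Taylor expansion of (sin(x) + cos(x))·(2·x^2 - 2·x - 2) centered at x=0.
Expand to order 4: (sin(x) + cos(x))·(2·x^2 - 2·x - 2) = -3·x^4/4 + 10·x^3/3 + x^2 - 4·x - 2 + O(x^5).
The coefficient of x^4 is -3/4.

Final answer: -3/4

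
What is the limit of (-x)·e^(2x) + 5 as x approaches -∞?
The product is a 0·∞ indeterminate form at x → -∞.
Rewrite the product as (-x) / e^(-2x) (an ∞/∞ form) and apply L'Hôpital, or use the standard hierarchy e^(2|x|) ≫ |(-x)| as x → -∞.
The indeterminate product → 0, so the limit = 5.

Final answer: 5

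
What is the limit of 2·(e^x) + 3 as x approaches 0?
Direct substitution at x = 0 gives 5.

Final answer: 5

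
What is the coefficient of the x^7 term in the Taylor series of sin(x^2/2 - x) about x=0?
Expand to order 7: sin(x^2/2 - x) = -13·x^7/630 + 7·x^5/60 - x^4/4 + x^3/6 + x^2/2 - x + O(x^8).
The coefficient of x^7 is -13/630.

Final answer: -13/630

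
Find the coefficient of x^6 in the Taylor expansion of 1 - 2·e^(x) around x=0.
Expand to order 6: 1 - 2·e^(x) = -x^6/360 - x^5/60 - x^4/12 - x^3/3 - x^2 - 2·x - 1 + O(x^7).
The coefficient of x^6 is -1/360.

Final answer: -1/360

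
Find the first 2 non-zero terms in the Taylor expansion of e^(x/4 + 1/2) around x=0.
x·e^(1/2)/4 + e^(1/2)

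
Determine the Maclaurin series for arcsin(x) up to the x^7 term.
5·x^7/112 + 3·x^5/40 + x^3/6 + x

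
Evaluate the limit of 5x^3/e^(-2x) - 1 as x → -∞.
The quotient is an ∞/∞ indeterminate form as x → -∞.
Compare growth rates of the dominant terms (exponentials ≫ polynomials ≫ logarithms), or apply L'Hôpital's rule; the quotient → 0.
Adding the constant: 0 - 1 = -1. Limit = -1.

Final answer: -1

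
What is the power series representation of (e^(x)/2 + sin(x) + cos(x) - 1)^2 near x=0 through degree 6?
x^6/80 + 29·x^5/120 - x^4/8 - 5·x^3/6 + 2·x^2 + 3·x/2 + 1/4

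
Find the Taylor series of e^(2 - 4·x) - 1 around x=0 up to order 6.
256·x^6·e^(2)/45 - 128·x^5·e^(2)/15 + 32·x^4·e^(2)/3 - 32·x^3·e^(2)/3 + 8·x^2·e^(2) - 4·x·e^(2) - 1 + e^(2)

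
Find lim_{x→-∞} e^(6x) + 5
Evaluate the dominant behaviour as x → -∞; each term tends to a finite value or vanishes.
Limit = 5.

Final answer: 5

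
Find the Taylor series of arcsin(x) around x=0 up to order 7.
5·x^7/112 + 3·x^5/40 + x^3/6 + x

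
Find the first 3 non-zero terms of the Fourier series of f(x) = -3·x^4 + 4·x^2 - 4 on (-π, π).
(-160 + 24·π^2)·cos(x) + (13 - 6·π^2)·cos(2·x) - 3·π^4/5 - 4 + 4·π^2/3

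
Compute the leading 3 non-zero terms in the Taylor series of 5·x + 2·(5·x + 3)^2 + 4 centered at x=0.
50·x^2 + 65·x + 22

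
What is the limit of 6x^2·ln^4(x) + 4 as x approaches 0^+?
The product is a 0·∞ indeterminate form at x → 0⁺.
Rewrite the product as 6·ln^4(x) / x^(-2) and apply L'Hôpital, or use the standard hierarchy x^(-2) ≫ |ln x|^4 as x → 0⁺.
The indeterminate product → 0, so the limit = 4.

Final answer: 4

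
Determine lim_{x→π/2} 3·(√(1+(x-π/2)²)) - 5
Direct substitution at x = π/2 gives -2.

Final answer: -2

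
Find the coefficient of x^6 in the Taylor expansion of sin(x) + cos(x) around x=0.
Expand to order 6: sin(x) + cos(x) = -x^6/720 + x^5/120 + x^4/24 - x^3/6 - x^2/2 + x + 1 + O(x^7).
The coefficient of x^6 is -1/720.

Final answer: -1/720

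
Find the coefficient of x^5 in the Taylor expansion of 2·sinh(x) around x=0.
Expand to order 5: 2·sinh(x) = x^5/60 + x^3/3 + 2·x + O(x^6).
The coefficient of x^5 is 1/60.

Final answer: 1/60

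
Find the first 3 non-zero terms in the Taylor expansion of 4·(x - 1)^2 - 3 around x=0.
4·x^2 - 8·x + 1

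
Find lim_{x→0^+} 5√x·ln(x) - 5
The product is a 0·∞ indeterminate form at x → 0⁺.
Rewrite the product as 5·ln(x) / x^(-1/2) and apply L'Hôpital, or use the standard hierarchy x^(-1/2) ≫ |ln x| as x → 0⁺.
The indeterminate product → 0, so the limit = -5.

Final answer: -5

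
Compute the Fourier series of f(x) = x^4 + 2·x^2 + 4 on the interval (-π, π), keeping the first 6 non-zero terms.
(40 - 8·π^2)·cos(x) + (-1 + 2·π^2)·cos(2·x) + (-8·π^2/9 - 8/27)·cos(3·x) + (5/16 + π^2/2)·cos(4·x) + (-8·π^2/25 - 152/625)·cos(5·x) + 4 + 2·π^2/3 + π^4/5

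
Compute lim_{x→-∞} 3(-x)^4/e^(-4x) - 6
The quotient is an ∞/∞ indeterminate form as x → -∞.
Compare growth rates of the dominant terms (exponentials ≫ polynomials ≫ logarithms), or apply L'Hôpital's rule; the quotient → 0.
Adding the constant: 0 - 6 = -6. Limit = -6.

Final answer: -6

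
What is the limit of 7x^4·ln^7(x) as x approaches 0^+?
This is a 0·∞ indeterminate form at x → 0⁺.
Rewrite the product as 7·ln^7(x) / x^(-4) and apply L'Hôpital, or use the standard hierarchy x^(-4) ≫ |ln x|^7 as x → 0⁺.
The indeterminate product → 0, so the limit = 0.

Final answer: 0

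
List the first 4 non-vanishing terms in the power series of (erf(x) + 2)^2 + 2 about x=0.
-8·x^3/(3·√(π)) + 4·x^2/π + 8·x/√(π) + 6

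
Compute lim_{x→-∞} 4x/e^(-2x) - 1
The quotient is an ∞/∞ indeterminate form as x → -∞.
Compare growth rates of the dominant terms (exponentials ≫ polynomials ≫ logarithms), or apply L'Hôpital's rule; the quotient → 0.
Adding the constant: 0 - 1 = -1. Limit = -1.

Final answer: -1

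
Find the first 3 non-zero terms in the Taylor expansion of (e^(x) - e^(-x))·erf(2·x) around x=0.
499·x^6/(45·√(π)) - 28·x^4/(3·√(π)) + 8·x^2/√(π)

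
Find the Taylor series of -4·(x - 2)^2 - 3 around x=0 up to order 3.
-4·x^2 + 16·x - 19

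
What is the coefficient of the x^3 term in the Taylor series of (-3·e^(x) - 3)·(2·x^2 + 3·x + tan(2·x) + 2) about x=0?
Expand to order 3: (-3·e^(x) - 3)·(2·x^2 + 3·x + tan(2·x) + 2) = -61·x^3/2 - 30·x^2 - 36·x - 12 + O(x^4).
The coefficient of x^3 is -61/2.

Final answer: -61/2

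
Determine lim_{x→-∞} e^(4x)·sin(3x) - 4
Evaluate the dominant behaviour as x → -∞; each term tends to a finite value or vanishes.
Limit = -4.

Final answer: -4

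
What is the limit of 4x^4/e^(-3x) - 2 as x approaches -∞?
The quotient is an ∞/∞ indeterminate form as x → -∞.
Compare growth rates of the dominant terms (exponentials ≫ polynomials ≫ logarithms), or apply L'Hôpital's rule; the quotient → 0.
Adding the constant: 0 - 2 = -2. Limit = -2.

Final answer: -2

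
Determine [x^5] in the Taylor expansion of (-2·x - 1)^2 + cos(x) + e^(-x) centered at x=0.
Expand to order 5: (-2·x - 1)^2 + cos(x) + e^(-x) = -x^5/120 + x^4/12 - x^3/6 + 4·x^2 + 3·x + 3 + O(x^6).
The coefficient of x^5 is -1/120.

Final answer: -1/120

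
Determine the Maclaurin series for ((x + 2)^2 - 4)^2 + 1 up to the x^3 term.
8·x^3 + 16·x^2 + 1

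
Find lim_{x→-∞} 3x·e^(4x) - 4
The product is a 0·∞ indeterminate form at x → -∞.
Rewrite the product as 3x / e^(-4x) (an ∞/∞ form) and apply L'Hôpital, or use the standard hierarchy e^(4|x|) ≫ |x| as x → -∞.
The indeterminate product → 0, so the limit = -4.

Final answer: -4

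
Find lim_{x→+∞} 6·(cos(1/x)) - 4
Evaluate the dominant behaviour as x → +∞; each term tends to a finite value or vanishes.
Limit = 2.

Final answer: 2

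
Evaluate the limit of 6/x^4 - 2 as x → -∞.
Evaluate the dominant behaviour as x → -∞; each term tends to a finite value or vanishes.
Limit = -2.

Final answer: -2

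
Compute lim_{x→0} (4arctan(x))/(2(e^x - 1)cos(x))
Both numerator and denominator → 0 as x → 0; this is a 0/0 indeterminate form.
Expand each to leading order near x = 0: numerator ~ 4·x, denominator ~ 2·x.
The limit of the ratio is 2.

Final answer: 2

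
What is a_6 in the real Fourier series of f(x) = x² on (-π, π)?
a_6 = (1/π) ∫_{-π}^{π} f(x)·cos(6x) dx.
Evaluate the integral (use parity and integration by parts as needed): a_6 = 1/9.

Final answer: 1/9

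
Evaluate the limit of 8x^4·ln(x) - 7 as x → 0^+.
The product is a 0·∞ indeterminate form at x → 0⁺.
Rewrite the product as 8·ln(x) / x^(-4) and apply L'Hôpital, or use the standard hierarchy x^(-4) ≫ |ln x| as x → 0⁺.
The indeterminate product → 0, so the limit = -7.

Final answer: -7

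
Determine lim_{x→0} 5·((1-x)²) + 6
Direct substitution at x = 0 gives 11.

Final answer: 11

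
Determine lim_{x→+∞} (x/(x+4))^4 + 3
As x → +∞: x/(x+4) = 1/(1 + 4/x) → 1, and the 4th power of a limit-1 base also → 1; with the additive constant, 1 + 3 = 4.
Limit = 4.

Final answer: 4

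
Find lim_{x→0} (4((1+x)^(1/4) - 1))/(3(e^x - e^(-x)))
Both numerator and denominator → 0 as x → 0; this is a 0/0 indeterminate form.
Expand each to leading order near x = 0: numerator ~ x, denominator ~ 6·x.
The limit of the ratio is 1/6.

Final answer: 1/6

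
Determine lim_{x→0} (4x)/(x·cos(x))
Both numerator and denominator → 0 as x → 0; this is a 0/0 indeterminate form.
Expand each to leading order near x = 0: numerator ~ 4·x, denominator ~ x.
The limit of the ratio is 4.

Final answer: 4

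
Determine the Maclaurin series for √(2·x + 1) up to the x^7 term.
33·x^7/16 - 21·x^6/16 + 7·x^5/8 - 5·x^4/8 + x^3/2 - x^2/2 + x + 1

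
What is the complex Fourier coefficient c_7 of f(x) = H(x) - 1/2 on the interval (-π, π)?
Compute the real Fourier coefficients first: a_7 = 0, b_7 = 2/(7·π).
Then c_7 = (a_7 − i·b_7)/2 = -i/(7·π).

Final answer: -i/(7·π)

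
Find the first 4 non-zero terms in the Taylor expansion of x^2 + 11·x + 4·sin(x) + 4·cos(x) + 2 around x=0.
-2·x^3/3 - x^2 + 15·x + 6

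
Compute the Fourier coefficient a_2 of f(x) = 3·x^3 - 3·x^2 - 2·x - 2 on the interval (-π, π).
a_2 = (1/π) ∫_{-π}^{π} f(x)·cos(2x) dx.
Evaluate the integral (use parity and integration by parts as needed): a_2 = -3.

Final answer: -3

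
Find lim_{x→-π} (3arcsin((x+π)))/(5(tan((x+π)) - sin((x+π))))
Both numerator and denominator → 0 as x → -π; this is a 0/0 indeterminate form.
Expand each to leading order near x = -π: numerator ~ 3·(x + π), denominator ~ 5·(x + π)^3/2.
The limit of the ratio is ∞.

Final answer: ∞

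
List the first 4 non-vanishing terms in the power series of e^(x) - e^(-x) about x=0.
x^7/2520 + x^5/60 + x^3/3 + 2·x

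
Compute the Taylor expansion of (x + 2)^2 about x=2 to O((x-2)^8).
16 + 8·(x - 2) + (x - 2)^2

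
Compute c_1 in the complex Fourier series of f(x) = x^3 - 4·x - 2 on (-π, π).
Compute the real Fourier coefficients first: a_1 = 0, b_1 = -20 + 2·π^2.
Then c_1 = (a_1 − i·b_1)/2 = -i·π^2 + 10·i.

Final answer: -i·π^2 + 10·i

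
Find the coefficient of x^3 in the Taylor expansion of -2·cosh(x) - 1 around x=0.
Expand to order 3: -2·cosh(x) - 1 = -x^2 - 3 + O(x^4).
The coefficient of x^3 is 0.

Final answer: 0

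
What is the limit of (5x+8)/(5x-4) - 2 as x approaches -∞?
Evaluate the dominant behaviour as x → -∞; each term tends to a finite value or vanishes.
Limit = -1.

Final answer: -1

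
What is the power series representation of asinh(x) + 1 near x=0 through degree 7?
-5·x^7/112 + 3·x^5/40 - x^3/6 + x + 1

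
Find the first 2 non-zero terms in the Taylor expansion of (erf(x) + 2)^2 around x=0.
8·x/√(π) + 4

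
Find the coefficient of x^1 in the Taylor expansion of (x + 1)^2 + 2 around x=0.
Expand to order 1: (x + 1)^2 + 2 = 2·x + 3 + O(x^2).
The coefficient of x^1 is 2.

Final answer: 2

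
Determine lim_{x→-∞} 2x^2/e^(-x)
This is an ∞/∞ indeterminate form as x → -∞.
Compare growth rates of the dominant terms (exponentials ≫ polynomials ≫ logarithms), or apply L'Hôpital's rule; the quotient → 0.
Limit = 0.

Final answer: 0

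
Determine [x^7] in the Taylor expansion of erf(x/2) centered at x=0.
Expand to order 7: erf(x/2) = -x^7/(2688·√(π)) + x^5/(160·√(π)) - x^3/(12·√(π)) + x/√(π) + O(x^8).
The coefficient of x^7 is -1/(2688·√(π)).

Final answer: -1/(2688·√(π))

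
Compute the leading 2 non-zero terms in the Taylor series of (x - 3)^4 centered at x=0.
81 - 108·x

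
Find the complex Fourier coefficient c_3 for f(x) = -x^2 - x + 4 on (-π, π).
Compute the real Fourier coefficients first: a_3 = 4/9, b_3 = -2/3.
Then c_3 = (a_3 − i·b_3)/2 = 2/9 + i/3.

Final answer: 2/9 + i/3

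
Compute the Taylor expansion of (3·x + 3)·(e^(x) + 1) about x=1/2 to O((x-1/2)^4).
9/2 + 9·e^(1/2)/2 + (3 + 15·e^(1/2)/2)·(x - 1/2) + 21·e^(1/2)·(x - 1/2)^2/4 + 9·e^(1/2)·(x - 1/2)^3/4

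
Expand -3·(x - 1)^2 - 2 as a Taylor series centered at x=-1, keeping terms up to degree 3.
-14 + 12·(x + 1) - 3·(x + 1)^2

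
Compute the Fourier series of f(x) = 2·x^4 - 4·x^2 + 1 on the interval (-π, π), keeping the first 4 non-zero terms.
(112 - 16·π^2)·cos(x) + (-10 + 4·π^2)·cos(2·x) + (80/27 - 16·π^2/9)·cos(3·x) - 4·π^2/3 + 1 + 2·π^4/5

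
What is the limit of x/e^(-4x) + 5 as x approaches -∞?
The quotient is an ∞/∞ indeterminate form as x → -∞.
Compare growth rates of the dominant terms (exponentials ≫ polynomials ≫ logarithms), or apply L'Hôpital's rule; the quotient → 0.
Adding the constant: 0 + 5 = 5. Limit = 5.

Final answer: 5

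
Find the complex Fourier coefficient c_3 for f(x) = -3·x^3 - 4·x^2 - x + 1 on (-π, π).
Compute the real Fourier coefficients first: a_3 = 16/9, b_3 = 2/3 - 2·π^2.
Then c_3 = (a_3 − i·b_3)/2 = 8/9 - i/3 + i·π^2.

Final answer: 8/9 - i/3 + i·π^2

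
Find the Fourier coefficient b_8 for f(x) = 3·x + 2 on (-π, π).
b_8 = (1/π) ∫_{-π}^{π} f(x)·sin(8x) dx.
Evaluate the integral (use parity and integration by parts as needed): b_8 = -3/4.

Final answer: -3/4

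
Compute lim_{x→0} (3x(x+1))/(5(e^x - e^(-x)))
Both numerator and denominator → 0 as x → 0; this is a 0/0 indeterminate form.
Expand each to leading order near x = 0: numerator ~ 3·x, denominator ~ 10·x.
The limit of the ratio is 3/10.

Final answer: 3/10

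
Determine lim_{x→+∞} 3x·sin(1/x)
As x → +∞: let u = 1/x → 0⁺; then 3·x·sin(1/x) = 3·1·sin(u)/u → 3·1·1 = 3.
Limit = 3.

Final answer: 3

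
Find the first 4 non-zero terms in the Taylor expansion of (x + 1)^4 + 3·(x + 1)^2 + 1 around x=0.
4·x^3 + 9·x^2 + 10·x + 5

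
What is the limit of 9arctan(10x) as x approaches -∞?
Evaluate the dominant behaviour as x → -∞; each term tends to a finite value or vanishes.
Limit = -9·π/2.

Final answer: -9·π/2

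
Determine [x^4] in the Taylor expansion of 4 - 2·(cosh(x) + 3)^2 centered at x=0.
Expand to order 4: 4 - 2·(cosh(x) + 3)^2 = -7·x^4/6 - 8·x^2 - 28 + O(x^5).
The coefficient of x^4 is -7/6.

Final answer: -7/6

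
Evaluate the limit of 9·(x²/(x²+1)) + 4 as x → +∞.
Evaluate the dominant behaviour as x → +∞; each term tends to a finite value or vanishes.
Limit = 13.

Final answer: 13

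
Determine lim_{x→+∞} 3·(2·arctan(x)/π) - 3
Evaluate the dominant behaviour as x → +∞; each term tends to a finite value or vanishes.
Limit = 0.

Final answer: 0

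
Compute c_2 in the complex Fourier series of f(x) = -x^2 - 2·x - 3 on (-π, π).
Compute the real Fourier coefficients first: a_2 = -1, b_2 = 2.
Then c_2 = (a_2 − i·b_2)/2 = -1/2 - i.

Final answer: -1/2 - i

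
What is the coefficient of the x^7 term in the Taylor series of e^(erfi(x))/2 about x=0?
4/(315·π^(7/2)) + 2/(9·π^(5/2)) + 1/(42·√(π)) + 19/(45·π^(3/2))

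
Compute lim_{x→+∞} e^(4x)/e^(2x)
This is an ∞/∞ indeterminate form as x → +∞.
Rewrite e^(4x)/e^(2x) = e^((4−2)x) = e^(2x); the exponent coefficient is 2 > 0 so e^(2x) → ∞.
Limit = ∞.

Final answer: ∞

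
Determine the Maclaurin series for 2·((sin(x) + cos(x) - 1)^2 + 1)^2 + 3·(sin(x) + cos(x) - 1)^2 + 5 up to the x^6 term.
607·x^6/360 - 9·x^5/4 + 17·x^4/12 - 7·x^3 + 7·x^2 + 7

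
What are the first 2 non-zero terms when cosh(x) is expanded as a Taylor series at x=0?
x^2/2 + 1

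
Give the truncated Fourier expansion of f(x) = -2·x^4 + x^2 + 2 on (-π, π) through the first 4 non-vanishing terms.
(-100 + 16·π^2)·cos(x) + (7 - 4·π^2)·cos(2·x) + (-44/27 + 16·π^2/9)·cos(3·x) - 2·π^4/5 + 2 + π^2/3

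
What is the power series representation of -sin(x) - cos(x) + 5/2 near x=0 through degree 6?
x^6/720 - x^5/120 - x^4/24 + x^3/6 + x^2/2 - x + 3/2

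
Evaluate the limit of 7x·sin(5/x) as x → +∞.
As x → +∞: let u = 5/x → 0⁺; then 7·x·sin(5/x) = 7·5·sin(u)/u → 7·5·1 = 35.
Limit = 35.

Final answer: 35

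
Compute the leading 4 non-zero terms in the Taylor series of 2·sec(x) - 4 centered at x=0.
61·x^6/360 + 5·x^4/12 + x^2 - 2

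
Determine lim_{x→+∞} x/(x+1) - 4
Evaluate the dominant behaviour as x → +∞; each term tends to a finite value or vanishes.
Limit = -3.

Final answer: -3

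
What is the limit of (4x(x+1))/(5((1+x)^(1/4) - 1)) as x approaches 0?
Both numerator and denominator → 0 as x → 0; this is a 0/0 indeterminate form.
Expand each to leading order near x = 0: numerator ~ 4·x, denominator ~ 5·x/4.
The limit of the ratio is 16/5.

Final answer: 16/5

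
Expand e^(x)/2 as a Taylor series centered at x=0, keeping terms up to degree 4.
x^4/48 + x^3/12 + x^2/4 + x/2 + 1/2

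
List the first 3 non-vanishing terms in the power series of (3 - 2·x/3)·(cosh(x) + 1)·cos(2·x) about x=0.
-21·x^2/2 - 4·x/3 + 6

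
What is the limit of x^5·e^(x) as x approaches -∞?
This is a 0·∞ indeterminate form at x → -∞.
Rewrite the product as x^5 / e^(-x) (an ∞/∞ form) and apply L'Hôpital, or use the standard hierarchy e^(|x|) ≫ |x^5| as x → -∞.
The indeterminate product → 0, so the limit = 0.

Final answer: 0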